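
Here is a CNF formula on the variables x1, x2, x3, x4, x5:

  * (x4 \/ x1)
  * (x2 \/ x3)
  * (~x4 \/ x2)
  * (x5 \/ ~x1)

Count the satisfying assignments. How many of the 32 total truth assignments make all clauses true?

9

Case analysis on x1 and x2:
  x1=1, x2=1: remaining (x3,x4,x5) ∈ {(0,0,1); (0,1,1); (1,0,1); (1,1,1)} — 4.
  x1=1, x2=0: remaining (x3,x4,x5) ∈ {(1,0,1)} — 1.
  x1=0, x2=1: remaining (x3,x4,x5) ∈ {(0,1,0); (0,1,1); (1,1,0); (1,1,1)} — 4.
  x1=0, x2=0: a clause becomes empty — 0.
Total: 4 + 1 + 4 + 0 = 9.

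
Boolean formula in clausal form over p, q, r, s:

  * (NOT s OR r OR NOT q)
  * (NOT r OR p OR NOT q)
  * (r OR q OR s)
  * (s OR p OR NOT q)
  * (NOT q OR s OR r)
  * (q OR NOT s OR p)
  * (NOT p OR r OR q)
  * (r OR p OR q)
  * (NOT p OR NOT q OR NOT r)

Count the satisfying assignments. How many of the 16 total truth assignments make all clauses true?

The models are:
  p=F q=F r=T s=F
  p=T q=F r=T s=F
  p=T q=F r=T s=T
Count: 3.

3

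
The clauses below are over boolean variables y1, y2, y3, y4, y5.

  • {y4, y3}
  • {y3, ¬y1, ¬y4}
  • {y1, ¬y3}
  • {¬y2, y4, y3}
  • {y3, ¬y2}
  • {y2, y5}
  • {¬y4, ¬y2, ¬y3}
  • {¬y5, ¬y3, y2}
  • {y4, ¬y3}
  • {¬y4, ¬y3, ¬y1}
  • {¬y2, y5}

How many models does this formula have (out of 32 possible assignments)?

The models are:
  y1=F y2=F y3=F y4=T y5=T
Count: 1.

1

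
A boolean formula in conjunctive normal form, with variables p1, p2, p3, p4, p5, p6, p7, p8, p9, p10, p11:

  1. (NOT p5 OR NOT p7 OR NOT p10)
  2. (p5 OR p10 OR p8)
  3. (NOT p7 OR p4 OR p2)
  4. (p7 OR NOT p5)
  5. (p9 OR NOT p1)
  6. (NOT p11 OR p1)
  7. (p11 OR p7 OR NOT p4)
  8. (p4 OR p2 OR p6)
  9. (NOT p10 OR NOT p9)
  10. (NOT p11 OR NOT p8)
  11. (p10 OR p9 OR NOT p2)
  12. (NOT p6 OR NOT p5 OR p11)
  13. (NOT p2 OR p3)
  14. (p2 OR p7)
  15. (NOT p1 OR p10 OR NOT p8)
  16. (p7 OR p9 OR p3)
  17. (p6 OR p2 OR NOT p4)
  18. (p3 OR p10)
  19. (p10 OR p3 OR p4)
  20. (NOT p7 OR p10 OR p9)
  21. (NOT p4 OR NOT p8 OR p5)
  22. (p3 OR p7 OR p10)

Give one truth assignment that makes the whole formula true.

p1 = False, p2 = True, p3 = True, p4 = True, p5 = False, p6 = True, p7 = True, p8 = False, p9 = False, p10 = True, p11 = False

Pure literal: p3 appears only positively; assign p3 = True.
Branch on p1: take p1 = False.
  then p11 is forced to False.
Set p2 = True and propagate.
For the remaining variables, p4 = True, p5 = False, p6 = True, p7 = True, p8 = False, p9 = False, p10 = True works.
Check each clause:
  1. (NOT p10 OR NOT p5 OR NOT p7) — NOT p5 is true.
  2. (p8 OR p10 OR p5) — p10 is true.
  3. (NOT p7 OR p2 OR p4) — p2 is true.
  4. (p7 OR NOT p5) — NOT p5 is true.
  5. (NOT p1 OR p9) — NOT p1 is true.
  6. (p1 OR NOT p11) — NOT p11 is true.
  7. (p11 OR p7 OR NOT p4) — p7 is true.
  8. (p6 OR p4 OR p2) — p2 is true.
  9. (NOT p10 OR NOT p9) — NOT p9 is true.
  10. (NOT p11 OR NOT p8) — NOT p8 is true.
  11. (NOT p2 OR p10 OR p9) — p10 is true.
  12. (NOT p5 OR p11 OR NOT p6) — NOT p5 is true.
  13. (NOT p2 OR p3) — p3 is true.
  14. (p2 OR p7) — p2 is true.
  15. (NOT p8 OR NOT p1 OR p10) — NOT p8 is true.
  16. (p7 OR p3 OR p9) — p3 is true.
  17. (p6 OR p2 OR NOT p4) — p2 is true.
  18. (p10 OR p3) — p10 is true.
  19. (p3 OR p10 OR p4) — p10 is true.
  20. (p10 OR NOT p7 OR p9) — p10 is true.
  21. (NOT p8 OR NOT p4 OR p5) — NOT p8 is true.
  22. (p3 OR p7 OR p10) — p10 is true.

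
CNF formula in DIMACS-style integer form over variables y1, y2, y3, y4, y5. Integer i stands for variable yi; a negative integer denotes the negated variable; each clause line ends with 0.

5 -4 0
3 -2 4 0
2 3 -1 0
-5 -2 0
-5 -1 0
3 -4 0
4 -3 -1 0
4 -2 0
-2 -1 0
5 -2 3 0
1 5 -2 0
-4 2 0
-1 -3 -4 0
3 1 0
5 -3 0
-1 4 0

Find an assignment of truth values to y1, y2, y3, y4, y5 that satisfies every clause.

y1 = 0, y2 = 0, y3 = 1, y4 = 0, y5 = 1

Set y1 = False and propagate.
  then y3 is forced to True.
  then y5 is forced to True.
  then y2 is forced to False.
  then y4 is forced to False.
Every clause has at least one true literal under this assignment.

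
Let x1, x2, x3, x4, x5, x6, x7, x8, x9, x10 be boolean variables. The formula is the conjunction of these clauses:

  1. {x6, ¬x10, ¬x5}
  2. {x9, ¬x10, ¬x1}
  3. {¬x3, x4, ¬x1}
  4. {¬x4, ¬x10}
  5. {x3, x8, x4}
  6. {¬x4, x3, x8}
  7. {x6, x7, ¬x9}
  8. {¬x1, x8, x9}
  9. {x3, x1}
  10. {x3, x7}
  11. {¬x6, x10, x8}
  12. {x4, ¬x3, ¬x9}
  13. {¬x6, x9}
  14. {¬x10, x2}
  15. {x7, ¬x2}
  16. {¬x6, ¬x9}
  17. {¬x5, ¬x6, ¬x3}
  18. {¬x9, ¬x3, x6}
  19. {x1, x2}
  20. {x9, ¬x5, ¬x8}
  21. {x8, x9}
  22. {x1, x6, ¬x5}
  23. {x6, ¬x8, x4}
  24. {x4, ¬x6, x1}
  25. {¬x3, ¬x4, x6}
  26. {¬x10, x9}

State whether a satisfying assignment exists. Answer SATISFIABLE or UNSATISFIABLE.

x5 occurs only negated in the remaining clauses — set x5 = False.
x7 occurs only positively in the remaining clauses — set x7 = True.
Branch on x1: take x1 = True.
Try x2 = True.
Set x3 = False and propagate.
For the remaining variables, x4 = True, x6 = False, x8 = True, x9 = True, x10 = False works.
So x1 = T, x2 = T, x3 = F, x4 = T, x5 = F, x6 = F, x7 = T, x8 = T, x9 = T, x10 = F is a satisfying assignment.

SATISFIABLE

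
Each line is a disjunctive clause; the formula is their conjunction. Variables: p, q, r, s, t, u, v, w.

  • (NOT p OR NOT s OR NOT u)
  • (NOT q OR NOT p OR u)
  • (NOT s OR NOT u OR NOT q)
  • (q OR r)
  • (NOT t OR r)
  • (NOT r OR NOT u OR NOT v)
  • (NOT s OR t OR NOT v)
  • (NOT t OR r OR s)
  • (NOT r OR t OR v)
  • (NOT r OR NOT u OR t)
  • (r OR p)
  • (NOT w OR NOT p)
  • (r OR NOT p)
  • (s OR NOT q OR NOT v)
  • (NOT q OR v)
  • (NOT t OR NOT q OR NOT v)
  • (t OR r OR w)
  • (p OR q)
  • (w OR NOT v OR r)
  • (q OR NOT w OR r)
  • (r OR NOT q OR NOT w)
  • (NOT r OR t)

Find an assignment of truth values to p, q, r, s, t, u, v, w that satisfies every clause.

p = 1  q = 0  r = 1  s = 0  t = 1  u = 1  v = 0  w = 0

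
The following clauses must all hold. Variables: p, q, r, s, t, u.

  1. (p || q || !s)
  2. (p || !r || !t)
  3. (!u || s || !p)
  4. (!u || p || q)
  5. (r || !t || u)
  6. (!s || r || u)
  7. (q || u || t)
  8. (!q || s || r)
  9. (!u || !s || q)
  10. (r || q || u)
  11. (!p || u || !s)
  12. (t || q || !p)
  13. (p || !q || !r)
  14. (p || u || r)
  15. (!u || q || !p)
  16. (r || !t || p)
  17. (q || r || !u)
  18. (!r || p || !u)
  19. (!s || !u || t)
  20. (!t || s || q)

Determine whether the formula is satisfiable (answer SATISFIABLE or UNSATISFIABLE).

Try p = True.
For the remaining variables, q = True, r = True, s = True, t = True, u = True works.
Every clause has at least one true literal under this assignment.
So p = T, q = T, r = T, s = T, t = T, u = T is a satisfying assignment.

SATISFIABLE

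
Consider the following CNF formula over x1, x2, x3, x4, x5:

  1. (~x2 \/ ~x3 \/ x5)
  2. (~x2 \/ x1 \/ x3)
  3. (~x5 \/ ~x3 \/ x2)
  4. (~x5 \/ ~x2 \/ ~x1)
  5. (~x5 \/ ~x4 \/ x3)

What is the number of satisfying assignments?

14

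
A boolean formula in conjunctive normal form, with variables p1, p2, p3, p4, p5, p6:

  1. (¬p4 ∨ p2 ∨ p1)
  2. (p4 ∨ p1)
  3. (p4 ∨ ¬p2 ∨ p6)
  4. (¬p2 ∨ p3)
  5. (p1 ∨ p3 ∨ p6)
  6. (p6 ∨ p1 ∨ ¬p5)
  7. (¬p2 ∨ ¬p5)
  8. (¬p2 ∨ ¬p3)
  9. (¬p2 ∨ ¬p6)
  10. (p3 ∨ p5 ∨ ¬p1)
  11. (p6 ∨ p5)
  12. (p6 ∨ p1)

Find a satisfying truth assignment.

Branch on p1: take p1 = True.
Branch on p2: take p2 = False.
Branch on p3: take p3 = True.
The remaining clauses are satisfied by p4 = True, p5 = True, p6 = False.

p1=T  p2=F  p3=T  p4=T  p5=T  p6=F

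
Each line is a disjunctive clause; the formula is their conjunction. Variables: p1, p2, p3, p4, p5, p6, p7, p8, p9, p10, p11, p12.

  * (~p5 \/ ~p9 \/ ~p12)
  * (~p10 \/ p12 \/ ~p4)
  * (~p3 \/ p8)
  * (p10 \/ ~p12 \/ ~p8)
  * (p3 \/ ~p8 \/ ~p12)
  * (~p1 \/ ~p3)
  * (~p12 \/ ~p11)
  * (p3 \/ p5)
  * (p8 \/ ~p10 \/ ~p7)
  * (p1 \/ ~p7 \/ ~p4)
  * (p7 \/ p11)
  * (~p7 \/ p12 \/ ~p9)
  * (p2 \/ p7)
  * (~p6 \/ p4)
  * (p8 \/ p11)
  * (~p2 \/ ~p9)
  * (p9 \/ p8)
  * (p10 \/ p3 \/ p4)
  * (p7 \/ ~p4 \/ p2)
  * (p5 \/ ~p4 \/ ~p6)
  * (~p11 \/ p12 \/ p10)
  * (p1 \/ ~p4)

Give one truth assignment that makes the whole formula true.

Pure literal: p6 appears only negated; assign p6 = False.
Try p1 = False.
  then p4 is forced to False.
Try p2 = True.
  then p9 is forced to False.
  then p8 is forced to True.
For the remaining variables, p3 = True, p5 = False, p7 = True, p10 = True, p11 = True, p12 = False works.

p1 = F, p2 = T, p3 = T, p4 = F, p5 = F, p6 = F, p7 = T, p8 = T, p9 = F, p10 = T, p11 = T, p12 = F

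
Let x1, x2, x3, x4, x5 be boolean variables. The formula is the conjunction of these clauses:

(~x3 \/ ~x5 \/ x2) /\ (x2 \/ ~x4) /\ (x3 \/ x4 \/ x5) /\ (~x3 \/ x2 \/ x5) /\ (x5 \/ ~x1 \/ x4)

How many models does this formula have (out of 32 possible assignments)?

15

Split on x5, then x2.
  x5=1, x2=1: x1, x3, x4 free → 2^3 = 8.
  x5=1, x2=0: remaining (x1,x3,x4) ∈ {(0,0,0); (1,0,0)} — 2.
  x5=0, x2=1: 5 of the 8 assignments to (x1,x3,x4) work.
  x5=0, x2=0: a clause becomes empty — 0.
Total: 8 + 2 + 5 + 0 = 15.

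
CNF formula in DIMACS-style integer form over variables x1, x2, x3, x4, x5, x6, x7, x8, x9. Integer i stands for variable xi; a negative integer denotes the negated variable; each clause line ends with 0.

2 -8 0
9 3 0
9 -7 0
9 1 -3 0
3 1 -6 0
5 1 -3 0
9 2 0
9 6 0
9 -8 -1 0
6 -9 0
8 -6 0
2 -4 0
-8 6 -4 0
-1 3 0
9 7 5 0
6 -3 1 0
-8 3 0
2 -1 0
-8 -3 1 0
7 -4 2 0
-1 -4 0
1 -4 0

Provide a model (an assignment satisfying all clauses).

x1=1, x2=1, x3=1, x4=0, x5=1, x6=1, x7=0, x8=1, x9=1

Check each clause:
  1. {¬x8, x2} — x2 is true.
  2. {x3, x9} — x9 is true.
  3. {¬x7, x9} — x9 is true.
  4. {¬x3, x1, x9} — x1 is true.
  5. {x3, ¬x6, x1} — x1 is true.
  6. {x5, ¬x3, x1} — x1 is true.
  7. {x2, x9} — x9 is true.
  8. {x9, x6} — x9 is true.
  9. {¬x1, ¬x8, x9} — x9 is true.
  10. {¬x9, x6} — x6 is true.
  11. {¬x6, x8} — x8 is true.
  12. {x2, ¬x4} — x2 is true.
  13. {¬x4, ¬x8, x6} — ¬x4 is true.
  14. {x3, ¬x1} — x3 is true.
  15. {x9, x7, x5} — x9 is true.
  16. {x1, x6, ¬x3} — x1 is true.
  17. {x3, ¬x8} — x3 is true.
  18. {¬x1, x2} — x2 is true.
  19. {¬x8, x1, ¬x3} — x1 is true.
  20. {x7, ¬x4, x2} — x2 is true.
  21. {¬x4, ¬x1} — ¬x4 is true.
  22. {¬x4, x1} — x1 is true.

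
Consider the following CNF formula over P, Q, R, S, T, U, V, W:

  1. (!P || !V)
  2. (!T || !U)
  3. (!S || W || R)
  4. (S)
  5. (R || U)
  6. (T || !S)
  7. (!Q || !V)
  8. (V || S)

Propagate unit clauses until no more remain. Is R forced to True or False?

(S) is a unit clause: S = True.
From (!S || T) and S = True: T = True.
(!T || !U): since T = True, the clause reduces to (!U). U = False.
In (R || U), U is now false; R must hold, so R = True.

True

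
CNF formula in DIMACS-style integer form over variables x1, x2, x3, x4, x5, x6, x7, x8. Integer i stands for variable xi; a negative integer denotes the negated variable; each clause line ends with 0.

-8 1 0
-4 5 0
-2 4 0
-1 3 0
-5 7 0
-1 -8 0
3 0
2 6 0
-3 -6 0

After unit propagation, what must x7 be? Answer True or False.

True

Unit clause (x3) sets x3 = True.
From (¬x3 ∨ ¬x6) and x3 = True: x6 = False.
(x6 ∨ x2): since x6 = False, the clause reduces to (x2). x2 = True.
(¬x2 ∨ x4) with x2 = True leaves only x4, so x4 = True.
(x5 ∨ ¬x4): since x4 = True, the clause reduces to (x5). x5 = True.
(¬x5 ∨ x7): since x5 = True, the clause reduces to (x7). x7 = True.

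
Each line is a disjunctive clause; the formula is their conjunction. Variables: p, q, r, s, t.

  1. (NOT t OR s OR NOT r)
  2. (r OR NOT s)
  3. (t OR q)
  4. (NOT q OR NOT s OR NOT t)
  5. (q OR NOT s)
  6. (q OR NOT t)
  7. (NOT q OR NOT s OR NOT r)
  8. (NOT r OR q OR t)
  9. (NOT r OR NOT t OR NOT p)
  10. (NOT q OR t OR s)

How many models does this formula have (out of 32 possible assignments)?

2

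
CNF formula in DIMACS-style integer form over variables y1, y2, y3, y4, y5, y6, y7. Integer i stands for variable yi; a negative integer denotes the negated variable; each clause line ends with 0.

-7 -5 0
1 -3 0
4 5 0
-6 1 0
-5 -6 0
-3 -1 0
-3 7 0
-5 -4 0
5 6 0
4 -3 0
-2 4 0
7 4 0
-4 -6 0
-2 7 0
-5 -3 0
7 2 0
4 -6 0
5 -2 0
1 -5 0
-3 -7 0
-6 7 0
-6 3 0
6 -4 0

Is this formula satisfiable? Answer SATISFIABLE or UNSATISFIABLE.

UNSATISFIABLE

y4 = True:
  propagation gives y5=False, y6=True; an empty clause results — contradiction.
y4 = False:
  propagation gives y5=True, y7=False; an empty clause results — contradiction.
Every branch closes, so no satisfying assignment exists.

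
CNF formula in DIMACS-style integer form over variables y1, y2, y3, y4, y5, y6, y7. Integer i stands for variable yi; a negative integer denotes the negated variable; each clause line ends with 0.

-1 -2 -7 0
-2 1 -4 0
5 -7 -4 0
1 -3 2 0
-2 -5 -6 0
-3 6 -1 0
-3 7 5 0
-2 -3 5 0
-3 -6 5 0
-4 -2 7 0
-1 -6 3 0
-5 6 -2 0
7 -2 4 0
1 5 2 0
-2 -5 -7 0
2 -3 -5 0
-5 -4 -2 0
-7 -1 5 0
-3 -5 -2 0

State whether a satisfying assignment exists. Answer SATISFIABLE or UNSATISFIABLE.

Branch on y1: take y1 = False.
The remaining clauses are satisfied by y2 = True, y3 = False, y4 = False, y5 = False, y6 = True, y7 = True.
So y1 = 0  y2 = 1  y3 = 0  y4 = 0  y5 = 0  y6 = 1  y7 = 1 is a satisfying assignment.

SATISFIABLE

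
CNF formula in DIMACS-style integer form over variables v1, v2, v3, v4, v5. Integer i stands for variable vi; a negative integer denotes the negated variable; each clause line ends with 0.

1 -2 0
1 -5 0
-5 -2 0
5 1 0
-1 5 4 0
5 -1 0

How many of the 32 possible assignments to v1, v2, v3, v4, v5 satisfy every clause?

Satisfying assignments:
  v1=T v2=F v3=F v4=F v5=T
  v1=T v2=F v3=F v4=T v5=T
  v1=T v2=F v3=T v4=F v5=T
  v1=T v2=F v3=T v4=T v5=T
Count: 4.

4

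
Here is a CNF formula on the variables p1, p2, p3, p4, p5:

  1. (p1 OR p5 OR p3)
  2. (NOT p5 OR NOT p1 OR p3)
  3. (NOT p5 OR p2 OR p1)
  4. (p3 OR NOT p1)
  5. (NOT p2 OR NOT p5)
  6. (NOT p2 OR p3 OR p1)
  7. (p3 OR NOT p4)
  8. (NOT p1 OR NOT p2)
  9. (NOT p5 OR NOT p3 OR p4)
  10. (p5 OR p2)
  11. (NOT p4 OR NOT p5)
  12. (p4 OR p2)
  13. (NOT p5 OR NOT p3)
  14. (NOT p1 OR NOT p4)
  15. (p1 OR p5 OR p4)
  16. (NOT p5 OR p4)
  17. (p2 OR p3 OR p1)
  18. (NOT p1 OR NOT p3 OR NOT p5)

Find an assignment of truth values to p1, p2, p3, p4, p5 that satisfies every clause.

p1=F, p2=T, p3=T, p4=T, p5=F

Try p1 = False.
For the remaining variables, p2 = True, p3 = True, p4 = True, p5 = False works.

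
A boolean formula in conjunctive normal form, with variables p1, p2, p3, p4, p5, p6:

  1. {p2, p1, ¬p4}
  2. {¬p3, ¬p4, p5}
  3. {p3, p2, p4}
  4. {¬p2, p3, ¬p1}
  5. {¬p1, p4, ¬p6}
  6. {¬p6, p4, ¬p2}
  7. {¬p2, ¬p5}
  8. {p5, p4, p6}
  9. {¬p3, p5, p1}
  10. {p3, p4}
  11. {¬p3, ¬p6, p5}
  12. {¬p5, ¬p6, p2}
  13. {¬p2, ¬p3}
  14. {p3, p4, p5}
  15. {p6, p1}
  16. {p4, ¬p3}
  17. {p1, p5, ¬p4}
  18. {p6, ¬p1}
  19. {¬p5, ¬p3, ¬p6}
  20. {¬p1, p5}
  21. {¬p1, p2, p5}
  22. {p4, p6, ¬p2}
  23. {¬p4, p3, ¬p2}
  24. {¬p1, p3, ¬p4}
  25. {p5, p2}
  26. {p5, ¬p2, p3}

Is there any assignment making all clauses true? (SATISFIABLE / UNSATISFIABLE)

UNSATISFIABLE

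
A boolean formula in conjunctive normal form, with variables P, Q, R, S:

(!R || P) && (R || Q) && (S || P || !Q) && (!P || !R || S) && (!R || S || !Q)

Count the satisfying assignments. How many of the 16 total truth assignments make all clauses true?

5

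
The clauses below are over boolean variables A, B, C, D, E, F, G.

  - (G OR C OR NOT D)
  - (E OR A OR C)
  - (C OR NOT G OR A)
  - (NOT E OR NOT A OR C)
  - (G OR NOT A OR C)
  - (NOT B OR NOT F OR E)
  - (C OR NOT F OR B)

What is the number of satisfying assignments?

63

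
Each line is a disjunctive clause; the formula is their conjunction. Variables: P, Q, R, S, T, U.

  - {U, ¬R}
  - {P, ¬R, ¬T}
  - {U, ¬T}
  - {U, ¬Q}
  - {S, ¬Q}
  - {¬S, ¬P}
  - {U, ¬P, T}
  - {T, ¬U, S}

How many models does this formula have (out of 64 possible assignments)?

11

Split on U, then T.
  U=1, T=1: 5 of the 16 assignments to (P,Q,R,S) work.
  U=1, T=0: remaining (P,Q,R,S) ∈ {(0,0,0,1); (0,0,1,1); (0,1,0,1); (0,1,1,1)} — 4.
  U=0, T=1: a clause becomes empty — 0.
  U=0, T=0: remaining (P,Q,R,S) ∈ {(0,0,0,0); (0,0,0,1)} — 2.
Total: 5 + 4 + 0 + 2 = 11.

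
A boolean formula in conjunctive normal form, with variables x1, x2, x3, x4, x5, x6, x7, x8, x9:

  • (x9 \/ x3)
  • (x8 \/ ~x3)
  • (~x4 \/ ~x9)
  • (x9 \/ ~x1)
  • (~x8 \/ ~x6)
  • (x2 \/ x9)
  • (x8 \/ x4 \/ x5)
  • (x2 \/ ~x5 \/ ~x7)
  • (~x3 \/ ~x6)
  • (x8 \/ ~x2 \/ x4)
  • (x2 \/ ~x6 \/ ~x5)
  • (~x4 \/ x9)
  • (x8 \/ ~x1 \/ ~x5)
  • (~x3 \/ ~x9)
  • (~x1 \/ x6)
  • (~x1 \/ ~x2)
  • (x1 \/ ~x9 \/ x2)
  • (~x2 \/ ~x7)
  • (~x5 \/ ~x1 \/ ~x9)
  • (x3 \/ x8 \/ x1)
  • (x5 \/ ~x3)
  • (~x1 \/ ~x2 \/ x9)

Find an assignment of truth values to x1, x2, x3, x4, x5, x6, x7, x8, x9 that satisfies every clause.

x1=F, x2=T, x3=F, x4=F, x5=T, x6=F, x7=F, x8=T, x9=T

x7 occurs only negated in the remaining clauses — set x7 = False.
Set x1 = False and propagate.
The remaining clauses are satisfied by x2 = True, x3 = False, x4 = False, x5 = True, x6 = False, x8 = True, x9 = True.
Every clause has at least one true literal under this assignment.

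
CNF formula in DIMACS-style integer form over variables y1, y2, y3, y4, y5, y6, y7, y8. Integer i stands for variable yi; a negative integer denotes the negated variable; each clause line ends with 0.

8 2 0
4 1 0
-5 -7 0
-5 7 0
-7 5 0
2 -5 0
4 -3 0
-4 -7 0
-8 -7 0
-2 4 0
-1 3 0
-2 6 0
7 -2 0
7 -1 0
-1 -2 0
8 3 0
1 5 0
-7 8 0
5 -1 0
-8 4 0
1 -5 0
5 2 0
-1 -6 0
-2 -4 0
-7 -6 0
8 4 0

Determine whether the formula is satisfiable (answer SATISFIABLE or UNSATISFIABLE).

UNSATISFIABLE

y7 = True:
  propagation gives y5=False; an empty clause results — contradiction.
y7 = False:
  propagation gives y5=False, y2=False; an empty clause results — contradiction.
Every branch closes, so no satisfying assignment exists.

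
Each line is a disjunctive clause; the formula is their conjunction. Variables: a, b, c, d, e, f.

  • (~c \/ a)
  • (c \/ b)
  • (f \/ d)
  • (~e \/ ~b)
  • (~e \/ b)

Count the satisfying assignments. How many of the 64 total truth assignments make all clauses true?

12

Split on b, then c.
  b=1, c=1: remaining (a,d,e,f) ∈ {(1,0,0,1); (1,1,0,0); (1,1,0,1)} — 3.
  b=1, c=0: a free; 3 ways for (d,e,f) × 2^1 = 6.
  b=0, c=1: remaining (a,d,e,f) ∈ {(1,0,0,1); (1,1,0,0); (1,1,0,1)} — 3.
  b=0, c=0: a clause becomes empty — 0.
Total: 3 + 6 + 3 + 0 = 12.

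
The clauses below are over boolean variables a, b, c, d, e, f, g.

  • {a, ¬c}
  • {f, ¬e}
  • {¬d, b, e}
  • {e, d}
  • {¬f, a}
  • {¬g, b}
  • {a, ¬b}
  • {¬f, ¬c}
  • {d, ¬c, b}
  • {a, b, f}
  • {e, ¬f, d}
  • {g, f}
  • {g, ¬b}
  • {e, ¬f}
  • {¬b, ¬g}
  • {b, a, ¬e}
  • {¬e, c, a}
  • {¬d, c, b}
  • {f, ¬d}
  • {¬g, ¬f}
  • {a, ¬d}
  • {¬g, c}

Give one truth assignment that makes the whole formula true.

Pure literal: a appears only positively; assign a = True.
Branch on b: take b = False.
  then g is forced to False.
  then f is forced to True.
  then c is forced to False.
  then e is forced to True.
  then d is forced to False.
Every clause has at least one true literal under this assignment.
Check each clause:
  1. {¬c, a} — a is true.
  2. {¬e, f} — f is true.
  3. {e, ¬d, b} — ¬d is true.
  4. {e, d} — e is true.
  5. {a, ¬f} — a is true.
  6. {¬g, b} — ¬g is true.
  7. {a, ¬b} — a is true.
  8. {¬f, ¬c} — ¬c is true.
  9. {b, ¬c, d} — ¬c is true.
  10. {b, f, a} — a is true.
  11. {d, ¬f, e} — e is true.
  12. {f, g} — f is true.
  13. {g, ¬b} — ¬b is true.
  14. {¬f, e} — e is true.
  15. {¬b, ¬g} — ¬g is true.
  16. {¬e, a, b} — a is true.
  17. {c, a, ¬e} — a is true.
  18. {c, b, ¬d} — ¬d is true.
  19. {¬d, f} — ¬d is true.
  20. {¬f, ¬g} — ¬g is true.
  21. {¬d, a} — a is true.
  22. {¬g, c} — ¬g is true.

a=True, b=False, c=False, d=False, e=True, f=True, g=False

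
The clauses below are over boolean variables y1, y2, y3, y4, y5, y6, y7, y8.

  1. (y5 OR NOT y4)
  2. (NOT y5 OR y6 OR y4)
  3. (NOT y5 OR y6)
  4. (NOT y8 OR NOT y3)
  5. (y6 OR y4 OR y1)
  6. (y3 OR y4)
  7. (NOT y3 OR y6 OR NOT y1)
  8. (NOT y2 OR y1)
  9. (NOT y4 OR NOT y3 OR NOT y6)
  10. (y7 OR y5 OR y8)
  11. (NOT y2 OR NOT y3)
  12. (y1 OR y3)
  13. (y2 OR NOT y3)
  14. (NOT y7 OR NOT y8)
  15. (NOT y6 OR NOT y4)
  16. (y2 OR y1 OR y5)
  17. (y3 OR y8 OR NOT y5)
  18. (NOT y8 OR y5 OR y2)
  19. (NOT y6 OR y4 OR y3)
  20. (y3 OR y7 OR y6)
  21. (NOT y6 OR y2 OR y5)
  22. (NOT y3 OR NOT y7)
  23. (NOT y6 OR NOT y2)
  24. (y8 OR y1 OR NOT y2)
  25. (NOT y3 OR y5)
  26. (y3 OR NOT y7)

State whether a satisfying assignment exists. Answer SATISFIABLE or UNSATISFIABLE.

UNSATISFIABLE

y3 = True:
  propagation gives y8=False, y2=False; an empty clause results — contradiction.
y3 = False:
  propagation gives y4=True, y5=True, y6=True; an empty clause results — contradiction.
Every branch closes, so no satisfying assignment exists.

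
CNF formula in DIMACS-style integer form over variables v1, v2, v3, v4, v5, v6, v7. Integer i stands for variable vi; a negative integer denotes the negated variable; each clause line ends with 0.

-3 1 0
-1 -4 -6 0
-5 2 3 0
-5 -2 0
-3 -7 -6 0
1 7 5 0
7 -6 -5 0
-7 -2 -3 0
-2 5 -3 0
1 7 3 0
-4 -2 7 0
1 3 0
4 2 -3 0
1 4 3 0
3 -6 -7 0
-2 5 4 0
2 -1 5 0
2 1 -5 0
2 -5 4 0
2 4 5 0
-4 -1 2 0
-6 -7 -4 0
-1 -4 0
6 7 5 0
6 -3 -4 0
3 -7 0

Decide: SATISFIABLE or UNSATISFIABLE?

UNSATISFIABLE

v2 = True:
  propagation gives v5=False, v3=False, v1=True, v4=True; an empty clause results — contradiction.
v2 = False:
  v1 = True:
    propagation gives v5=True, v3=True, v4=True; an empty clause results — contradiction.
  v1 = False:
    propagation gives v3=False; an empty clause results — contradiction.
Every branch closes, so no satisfying assignment exists.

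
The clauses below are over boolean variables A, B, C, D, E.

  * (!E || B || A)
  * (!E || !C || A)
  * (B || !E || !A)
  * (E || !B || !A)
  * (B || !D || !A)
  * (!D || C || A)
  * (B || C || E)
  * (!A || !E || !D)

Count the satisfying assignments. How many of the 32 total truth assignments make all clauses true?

Split on A, then E.
  A=1, E=1: remaining (B,C,D) ∈ {(1,0,0); (1,1,0)} — 2.
  A=1, E=0: remaining (B,C,D) ∈ {(0,1,0)} — 1.
  A=0, E=1: remaining (B,C,D) ∈ {(1,0,0)} — 1.
  A=0, E=0: 5 of the 8 assignments to (B,C,D) work.
Total: 2 + 1 + 1 + 5 = 9.

9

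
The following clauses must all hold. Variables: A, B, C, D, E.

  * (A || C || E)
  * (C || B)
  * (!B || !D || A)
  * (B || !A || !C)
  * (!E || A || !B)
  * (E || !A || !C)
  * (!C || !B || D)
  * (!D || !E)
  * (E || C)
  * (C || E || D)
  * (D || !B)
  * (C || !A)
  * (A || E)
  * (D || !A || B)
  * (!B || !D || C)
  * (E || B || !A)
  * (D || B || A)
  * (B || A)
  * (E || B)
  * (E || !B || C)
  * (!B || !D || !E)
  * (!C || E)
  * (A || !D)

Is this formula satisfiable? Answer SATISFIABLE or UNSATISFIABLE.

B = True:
  propagation gives D=True, A=True, E=False, C=False; an empty clause results — contradiction.
B = False:
  propagation gives C=True, A=False; an empty clause results — contradiction.
Every branch closes, so no satisfying assignment exists.

UNSATISFIABLE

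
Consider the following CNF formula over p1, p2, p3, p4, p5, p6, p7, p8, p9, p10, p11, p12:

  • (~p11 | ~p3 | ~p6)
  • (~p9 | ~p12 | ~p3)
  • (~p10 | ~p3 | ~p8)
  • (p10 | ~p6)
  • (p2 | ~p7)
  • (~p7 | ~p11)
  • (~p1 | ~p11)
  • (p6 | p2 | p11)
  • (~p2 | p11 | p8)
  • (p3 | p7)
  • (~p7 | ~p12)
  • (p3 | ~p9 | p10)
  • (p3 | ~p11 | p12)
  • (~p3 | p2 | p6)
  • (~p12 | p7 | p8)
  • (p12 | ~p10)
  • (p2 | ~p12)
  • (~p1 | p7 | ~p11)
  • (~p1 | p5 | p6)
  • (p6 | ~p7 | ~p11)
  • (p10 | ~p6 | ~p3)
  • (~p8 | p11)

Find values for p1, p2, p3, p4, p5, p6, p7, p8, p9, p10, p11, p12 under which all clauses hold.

p1 = False, p2 = True, p3 = True, p4 = True, p5 = True, p6 = False, p7 = False, p8 = True, p9 = False, p10 = False, p11 = True, p12 = True

Check each clause:
  1. (~p11 | ~p6 | ~p3) — ~p6 is true.
  2. (~p3 | ~p9 | ~p12) — ~p9 is true.
  3. (~p3 | ~p8 | ~p10) — ~p10 is true.
  4. (p10 | ~p6) — ~p6 is true.
  5. (p2 | ~p7) — ~p7 is true.
  6. (~p11 | ~p7) — ~p7 is true.
  7. (~p11 | ~p1) — ~p1 is true.
  8. (p11 | p2 | p6) — p2 is true.
  9. (~p2 | p8 | p11) — p8 is true.
  10. (p7 | p3) — p3 is true.
  11. (~p7 | ~p12) — ~p7 is true.
  12. (~p9 | p3 | p10) — p3 is true.
  13. (~p11 | p3 | p12) — p3 is true.
  14. (p2 | p6 | ~p3) — p2 is true.
  15. (p8 | ~p12 | p7) — p8 is true.
  16. (~p10 | p12) — p12 is true.
  17. (p2 | ~p12) — p2 is true.
  18. (p7 | ~p11 | ~p1) — ~p1 is true.
  19. (p6 | ~p1 | p5) — p5 is true.
  20. (~p11 | ~p7 | p6) — ~p7 is true.
  21. (p10 | ~p6 | ~p3) — ~p6 is true.
  22. (p11 | ~p8) — p11 is true.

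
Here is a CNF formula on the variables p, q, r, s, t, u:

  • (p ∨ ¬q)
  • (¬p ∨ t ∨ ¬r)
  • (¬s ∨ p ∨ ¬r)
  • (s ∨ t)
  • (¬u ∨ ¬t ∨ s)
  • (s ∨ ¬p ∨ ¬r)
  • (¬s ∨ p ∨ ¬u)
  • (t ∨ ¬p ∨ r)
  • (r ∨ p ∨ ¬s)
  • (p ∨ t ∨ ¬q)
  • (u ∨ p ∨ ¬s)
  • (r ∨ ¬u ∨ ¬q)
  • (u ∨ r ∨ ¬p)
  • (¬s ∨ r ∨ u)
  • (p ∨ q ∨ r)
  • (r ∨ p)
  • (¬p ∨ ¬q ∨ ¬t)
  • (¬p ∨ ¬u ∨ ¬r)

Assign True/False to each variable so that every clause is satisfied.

Branch on p: take p = True.
Branch on q: take q = False.
The remaining clauses are satisfied by r = False, s = True, t = True, u = True.
Every clause has at least one true literal under this assignment.

p=T, q=F, r=F, s=T, t=T, u=T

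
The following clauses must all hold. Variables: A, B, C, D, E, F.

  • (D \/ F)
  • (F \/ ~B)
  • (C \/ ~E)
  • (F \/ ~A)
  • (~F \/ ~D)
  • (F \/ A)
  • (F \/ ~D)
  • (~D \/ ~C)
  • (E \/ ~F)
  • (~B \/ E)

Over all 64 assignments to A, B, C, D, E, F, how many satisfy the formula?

The models are:
  A=0 B=0 C=1 D=0 E=1 F=1
  A=0 B=1 C=1 D=0 E=1 F=1
  A=1 B=0 C=1 D=0 E=1 F=1
  A=1 B=1 C=1 D=0 E=1 F=1
Count: 4.

4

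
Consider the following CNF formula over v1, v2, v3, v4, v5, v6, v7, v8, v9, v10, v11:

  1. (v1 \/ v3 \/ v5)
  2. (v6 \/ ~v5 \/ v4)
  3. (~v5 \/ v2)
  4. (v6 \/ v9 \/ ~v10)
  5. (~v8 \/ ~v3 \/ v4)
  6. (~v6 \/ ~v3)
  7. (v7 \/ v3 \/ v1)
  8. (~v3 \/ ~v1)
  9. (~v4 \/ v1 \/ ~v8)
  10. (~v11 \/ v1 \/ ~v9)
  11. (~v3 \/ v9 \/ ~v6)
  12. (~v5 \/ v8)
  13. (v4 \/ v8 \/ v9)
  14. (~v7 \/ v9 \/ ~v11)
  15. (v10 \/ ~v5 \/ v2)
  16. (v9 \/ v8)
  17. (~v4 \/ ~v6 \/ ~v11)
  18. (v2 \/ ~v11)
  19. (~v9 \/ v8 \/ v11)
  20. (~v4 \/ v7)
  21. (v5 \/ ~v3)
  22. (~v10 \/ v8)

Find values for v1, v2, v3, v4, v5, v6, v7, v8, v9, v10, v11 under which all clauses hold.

v1=T, v2=T, v3=F, v4=F, v5=T, v6=T, v7=T, v8=T, v9=F, v10=F, v11=F

Pure literal: v2 appears only positively; assign v2 = True.
Branch on v1: take v1 = True.
  then v3 is forced to False.
Try v4 = False.
Set v5 = True and propagate.
  then v6 is forced to True.
  then v8 is forced to True.
The remaining clauses are satisfied by v7 = True, v9 = False, v10 = False, v11 = False.
Every clause has at least one true literal under this assignment.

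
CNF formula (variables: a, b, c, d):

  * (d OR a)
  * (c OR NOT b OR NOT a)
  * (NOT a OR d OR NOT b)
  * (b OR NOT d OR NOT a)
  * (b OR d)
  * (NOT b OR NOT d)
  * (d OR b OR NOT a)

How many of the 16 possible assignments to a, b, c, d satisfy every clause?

2

The models are:
  a=0 b=0 c=0 d=1
  a=0 b=0 c=1 d=1
Count: 2.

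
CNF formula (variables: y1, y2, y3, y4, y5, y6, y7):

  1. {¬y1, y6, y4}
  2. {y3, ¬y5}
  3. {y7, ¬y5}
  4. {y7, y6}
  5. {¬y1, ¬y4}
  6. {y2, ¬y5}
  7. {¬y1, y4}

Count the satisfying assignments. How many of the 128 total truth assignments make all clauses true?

Split on y1, then y4.
  y1=1, y4=1: a clause becomes empty — 0.
  y1=1, y4=0: a clause becomes empty — 0.
  y1=0, y4=1: 14 of the 32 assignments to (y2,y3,y5,y6,y7) work.
  y1=0, y4=0: 14 of the 32 assignments to (y2,y3,y5,y6,y7) work.
Total: 0 + 0 + 14 + 14 = 28.

28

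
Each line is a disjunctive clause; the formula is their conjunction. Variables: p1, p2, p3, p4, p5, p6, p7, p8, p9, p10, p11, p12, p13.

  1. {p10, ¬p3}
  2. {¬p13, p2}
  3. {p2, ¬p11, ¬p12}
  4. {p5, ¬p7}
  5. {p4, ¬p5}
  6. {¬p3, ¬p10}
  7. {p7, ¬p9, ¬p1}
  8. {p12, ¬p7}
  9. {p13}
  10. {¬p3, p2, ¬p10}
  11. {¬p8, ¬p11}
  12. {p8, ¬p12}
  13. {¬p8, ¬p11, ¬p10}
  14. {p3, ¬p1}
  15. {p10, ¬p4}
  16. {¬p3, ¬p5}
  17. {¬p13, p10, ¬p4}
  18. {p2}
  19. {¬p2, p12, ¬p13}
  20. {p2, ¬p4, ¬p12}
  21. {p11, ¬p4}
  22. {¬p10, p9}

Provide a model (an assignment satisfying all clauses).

p1=False, p2=True, p3=False, p4=False, p5=False, p6=False, p7=False, p8=True, p9=False, p10=False, p11=False, p12=True, p13=True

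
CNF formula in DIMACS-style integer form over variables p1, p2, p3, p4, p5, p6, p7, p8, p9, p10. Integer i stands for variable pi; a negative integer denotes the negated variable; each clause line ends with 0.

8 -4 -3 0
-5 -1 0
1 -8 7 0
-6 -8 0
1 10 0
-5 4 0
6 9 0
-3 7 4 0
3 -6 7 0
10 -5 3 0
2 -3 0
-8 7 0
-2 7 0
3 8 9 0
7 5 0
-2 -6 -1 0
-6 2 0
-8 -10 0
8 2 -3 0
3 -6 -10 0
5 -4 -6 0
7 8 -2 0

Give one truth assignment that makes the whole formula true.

p1=T  p2=F  p3=F  p4=F  p5=F  p6=F  p7=T  p8=T  p9=T  p10=F

Pure literal: p7 appears only positively; assign p7 = True.
Pure literal: p9 appears only positively; assign p9 = True.
Try p1 = True.
  then p5 is forced to False.
For the remaining variables, p2 = False, p3 = False, p4 = False, p6 = False, p8 = True, p10 = False works.
Every clause has at least one true literal under this assignment.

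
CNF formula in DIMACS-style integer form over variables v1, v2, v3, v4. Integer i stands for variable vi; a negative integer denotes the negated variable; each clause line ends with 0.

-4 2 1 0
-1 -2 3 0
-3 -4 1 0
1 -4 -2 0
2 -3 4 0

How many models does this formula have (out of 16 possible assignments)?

8

The models are:
  v1=F v2=F v3=F v4=F
  v1=F v2=T v3=F v4=F
  v1=F v2=T v3=T v4=F
  v1=T v2=F v3=F v4=F
  v1=T v2=F v3=F v4=T
  v1=T v2=F v3=T v4=T
  v1=T v2=T v3=T v4=F
  v1=T v2=T v3=T v4=T
Count: 8.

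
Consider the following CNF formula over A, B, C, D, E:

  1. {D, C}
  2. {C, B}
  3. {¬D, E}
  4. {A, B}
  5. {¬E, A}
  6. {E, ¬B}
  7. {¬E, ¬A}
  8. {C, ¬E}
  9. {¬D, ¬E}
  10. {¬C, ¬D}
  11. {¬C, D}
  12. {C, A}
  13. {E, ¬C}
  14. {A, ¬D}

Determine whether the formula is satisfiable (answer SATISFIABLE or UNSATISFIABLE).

UNSATISFIABLE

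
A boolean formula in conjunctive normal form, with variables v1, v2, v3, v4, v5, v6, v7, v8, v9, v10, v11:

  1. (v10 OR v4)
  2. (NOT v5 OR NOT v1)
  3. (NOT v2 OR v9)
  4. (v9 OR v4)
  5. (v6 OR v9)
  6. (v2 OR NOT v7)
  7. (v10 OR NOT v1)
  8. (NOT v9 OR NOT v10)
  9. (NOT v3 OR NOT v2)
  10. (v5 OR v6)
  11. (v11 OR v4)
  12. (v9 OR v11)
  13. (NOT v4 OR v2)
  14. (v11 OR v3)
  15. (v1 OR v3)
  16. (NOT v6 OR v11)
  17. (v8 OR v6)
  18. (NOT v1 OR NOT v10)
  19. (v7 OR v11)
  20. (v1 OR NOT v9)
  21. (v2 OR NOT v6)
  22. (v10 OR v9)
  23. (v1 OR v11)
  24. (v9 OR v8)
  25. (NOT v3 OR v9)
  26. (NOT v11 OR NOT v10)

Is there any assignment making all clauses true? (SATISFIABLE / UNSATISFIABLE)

UNSATISFIABLE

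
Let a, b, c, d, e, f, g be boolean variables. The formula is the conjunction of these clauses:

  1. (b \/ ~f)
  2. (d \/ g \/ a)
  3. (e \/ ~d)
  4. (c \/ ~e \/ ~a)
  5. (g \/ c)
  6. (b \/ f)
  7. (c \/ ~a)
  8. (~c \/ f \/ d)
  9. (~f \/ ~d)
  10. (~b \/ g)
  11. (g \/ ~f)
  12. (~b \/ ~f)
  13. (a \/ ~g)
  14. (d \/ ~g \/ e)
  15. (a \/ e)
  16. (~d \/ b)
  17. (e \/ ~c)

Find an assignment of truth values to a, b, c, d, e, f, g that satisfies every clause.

Set a = True and propagate.
  then c is forced to True.
  then e is forced to True.
Set b = True and propagate.
  then g is forced to True.
  then f is forced to False.
  then d is forced to True.
Every clause has at least one true literal under this assignment.
Check each clause:
  1. (~f \/ b) — b is true.
  2. (a \/ d \/ g) — a is true.
  3. (e \/ ~d) — e is true.
  4. (c \/ ~e \/ ~a) — c is true.
  5. (g \/ c) — c is true.
  6. (b \/ f) — b is true.
  7. (c \/ ~a) — c is true.
  8. (d \/ f \/ ~c) — d is true.
  9. (~f \/ ~d) — ~f is true.
  10. (~b \/ g) — g is true.
  11. (~f \/ g) — ~f is true.
  12. (~f \/ ~b) — ~f is true.
  13. (a \/ ~g) — a is true.
  14. (e \/ ~g \/ d) — d is true.
  15. (e \/ a) — a is true.
  16. (b \/ ~d) — b is true.
  17. (~c \/ e) — e is true.

a = True, b = True, c = True, d = True, e = True, f = False, g = True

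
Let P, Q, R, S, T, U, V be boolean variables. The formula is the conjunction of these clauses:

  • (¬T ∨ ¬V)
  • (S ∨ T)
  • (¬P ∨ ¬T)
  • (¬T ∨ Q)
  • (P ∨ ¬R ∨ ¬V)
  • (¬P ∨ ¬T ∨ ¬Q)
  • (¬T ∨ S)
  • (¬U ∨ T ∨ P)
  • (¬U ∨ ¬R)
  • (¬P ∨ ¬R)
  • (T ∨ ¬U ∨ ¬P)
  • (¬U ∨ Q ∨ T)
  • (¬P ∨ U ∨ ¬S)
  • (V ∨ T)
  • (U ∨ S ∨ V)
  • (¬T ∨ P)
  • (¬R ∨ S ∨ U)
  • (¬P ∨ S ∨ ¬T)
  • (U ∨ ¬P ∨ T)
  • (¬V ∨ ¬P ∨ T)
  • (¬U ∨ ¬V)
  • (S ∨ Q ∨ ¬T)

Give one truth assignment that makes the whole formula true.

Pure literal: R appears only negated; assign R = False.
Set P = False and propagate.
  then T is forced to False.
  then S is forced to True.
  then U is forced to False.
  then V is forced to True.
Q is now unconstrained; take Q = True.

P = F, Q = T, R = F, S = T, T = F, U = F, V = T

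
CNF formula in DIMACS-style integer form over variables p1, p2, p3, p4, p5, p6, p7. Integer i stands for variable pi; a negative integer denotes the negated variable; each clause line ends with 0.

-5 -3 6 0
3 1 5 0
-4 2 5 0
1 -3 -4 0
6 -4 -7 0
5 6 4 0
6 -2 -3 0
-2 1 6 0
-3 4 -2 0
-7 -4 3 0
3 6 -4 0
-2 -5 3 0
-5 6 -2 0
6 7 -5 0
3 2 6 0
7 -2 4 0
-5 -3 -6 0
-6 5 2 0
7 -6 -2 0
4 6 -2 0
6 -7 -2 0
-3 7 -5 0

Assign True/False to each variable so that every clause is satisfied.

p1 = F, p2 = F, p3 = F, p4 = F, p5 = T, p6 = T, p7 = F

Check each clause:
  1. (¬p5 ∨ p6 ∨ ¬p3) — ¬p3 is true.
  2. (p5 ∨ p3 ∨ p1) — p5 is true.
  3. (p2 ∨ ¬p4 ∨ p5) — ¬p4 is true.
  4. (p1 ∨ ¬p4 ∨ ¬p3) — ¬p4 is true.
  5. (p6 ∨ ¬p4 ∨ ¬p7) — ¬p7 is true.
  6. (p6 ∨ p4 ∨ p5) — p5 is true.
  7. (¬p3 ∨ ¬p2 ∨ p6) — ¬p3 is true.
  8. (p6 ∨ ¬p2 ∨ p1) — p6 is true.
  9. (¬p2 ∨ p4 ∨ ¬p3) — ¬p3 is true.
  10. (p3 ∨ ¬p7 ∨ ¬p4) — ¬p7 is true.
  11. (¬p4 ∨ p3 ∨ p6) — ¬p4 is true.
  12. (¬p2 ∨ ¬p5 ∨ p3) — ¬p2 is true.
  13. (¬p2 ∨ ¬p5 ∨ p6) — p6 is true.
  14. (p6 ∨ p7 ∨ ¬p5) — p6 is true.
  15. (p3 ∨ p2 ∨ p6) — p6 is true.
  16. (¬p2 ∨ p4 ∨ p7) — ¬p2 is true.
  17. (¬p5 ∨ ¬p6 ∨ ¬p3) — ¬p3 is true.
  18. (p2 ∨ p5 ∨ ¬p6) — p5 is true.
  19. (p7 ∨ ¬p2 ∨ ¬p6) — ¬p2 is true.
  20. (¬p2 ∨ p6 ∨ p4) — p6 is true.
  21. (¬p2 ∨ ¬p7 ∨ p6) — ¬p7 is true.
  22. (¬p5 ∨ ¬p3 ∨ p7) — ¬p3 is true.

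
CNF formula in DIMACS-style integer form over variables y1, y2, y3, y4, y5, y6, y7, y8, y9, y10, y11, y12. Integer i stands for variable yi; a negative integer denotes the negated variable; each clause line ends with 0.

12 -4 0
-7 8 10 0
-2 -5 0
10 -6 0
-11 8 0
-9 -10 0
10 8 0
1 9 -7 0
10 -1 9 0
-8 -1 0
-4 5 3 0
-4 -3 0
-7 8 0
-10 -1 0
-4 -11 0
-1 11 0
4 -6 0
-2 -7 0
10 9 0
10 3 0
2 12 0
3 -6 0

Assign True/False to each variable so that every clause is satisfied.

y1=0, y2=1, y3=0, y4=0, y5=0, y6=0, y7=0, y8=1, y9=0, y10=1, y11=1, y12=0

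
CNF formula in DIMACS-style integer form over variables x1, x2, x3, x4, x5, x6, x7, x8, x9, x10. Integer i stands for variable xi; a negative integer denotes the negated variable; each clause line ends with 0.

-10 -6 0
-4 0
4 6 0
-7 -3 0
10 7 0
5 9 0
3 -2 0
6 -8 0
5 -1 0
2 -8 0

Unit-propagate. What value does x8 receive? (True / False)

False

Unit clause (¬x4) sets x4 = False.
(x6 ∨ x4) with x4 = False leaves only x6, so x6 = True.
(¬x10 ∨ ¬x6) with x6 = True leaves only ¬x10, so x10 = False.
(x10 ∨ x7) with x10 = False leaves only x7, so x7 = True.
In (¬x7 ∨ ¬x3), ¬x7 is now false; ¬x3 must hold, so x3 = False.
(x3 ∨ ¬x2) with x3 = False leaves only ¬x2, so x2 = False.
In (x2 ∨ ¬x8), x2 is now false; ¬x8 must hold, so x8 = False.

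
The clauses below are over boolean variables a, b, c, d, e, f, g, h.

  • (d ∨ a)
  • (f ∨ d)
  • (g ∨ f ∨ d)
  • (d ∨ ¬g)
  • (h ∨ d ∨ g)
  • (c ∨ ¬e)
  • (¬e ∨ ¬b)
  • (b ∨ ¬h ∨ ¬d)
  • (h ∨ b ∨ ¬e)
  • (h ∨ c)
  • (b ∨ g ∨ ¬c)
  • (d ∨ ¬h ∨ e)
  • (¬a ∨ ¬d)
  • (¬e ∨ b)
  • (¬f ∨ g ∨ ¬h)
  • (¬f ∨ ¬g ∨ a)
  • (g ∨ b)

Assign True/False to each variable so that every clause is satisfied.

a=False, b=True, c=False, d=True, e=False, f=False, g=True, h=True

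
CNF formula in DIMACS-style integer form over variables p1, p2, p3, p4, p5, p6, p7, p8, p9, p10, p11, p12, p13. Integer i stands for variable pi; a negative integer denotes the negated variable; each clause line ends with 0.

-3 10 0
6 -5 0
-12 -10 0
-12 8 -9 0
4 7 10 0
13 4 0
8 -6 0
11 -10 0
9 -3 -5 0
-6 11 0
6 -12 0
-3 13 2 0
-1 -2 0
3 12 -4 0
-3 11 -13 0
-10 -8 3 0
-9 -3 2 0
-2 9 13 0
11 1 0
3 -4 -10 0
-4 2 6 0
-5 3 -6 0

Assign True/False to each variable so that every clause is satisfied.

Pure literal: p5 appears only negated; assign p5 = False.
Pure literal: p11 appears only positively; assign p11 = True.
Set p1 = False and propagate.
Try p2 = False.
Set p3 = True and propagate.
  then p10 is forced to True.
  then p12 is forced to False.
  then p13 is forced to True.
  then p9 is forced to False.
For the remaining variables, p4 = False, p6 = False, p7 = False, p8 = False works.
Check each clause:
  1. {¬p3, p10} — p10 is true.
  2. {¬p5, p6} — ¬p5 is true.
  3. {¬p12, ¬p10} — ¬p12 is true.
  4. {p8, ¬p12, ¬p9} — ¬p12 is true.
  5. {p10, p7, p4} — p10 is true.
  6. {p13, p4} — p13 is true.
  7. {¬p6, p8} — ¬p6 is true.
  8. {¬p10, p11} — p11 is true.
  9. {¬p5, p9, ¬p3} — ¬p5 is true.
  10. {¬p6, p11} — ¬p6 is true.
  11. {¬p12, p6} — ¬p12 is true.
  12. {¬p3, p2, p13} — p13 is true.
  13. {¬p2, ¬p1} — ¬p1 is true.
  14. {p3, p12, ¬p4} — p3 is true.
  15. {¬p3, p11, ¬p13} — p11 is true.
  16. {¬p8, p3, ¬p10} — ¬p8 is true.
  17. {¬p3, ¬p9, p2} — ¬p9 is true.
  18. {p13, ¬p2, p9} — p13 is true.
  19. {p11, p1} — p11 is true.
  20. {¬p10, p3, ¬p4} — p3 is true.
  21. {¬p4, p2, p6} — ¬p4 is true.
  22. {¬p6, ¬p5, p3} — ¬p6 is true.

p1=0  p2=0  p3=1  p4=0  p5=0  p6=0  p7=0  p8=0  p9=0  p10=1  p11=1  p12=0  p13=1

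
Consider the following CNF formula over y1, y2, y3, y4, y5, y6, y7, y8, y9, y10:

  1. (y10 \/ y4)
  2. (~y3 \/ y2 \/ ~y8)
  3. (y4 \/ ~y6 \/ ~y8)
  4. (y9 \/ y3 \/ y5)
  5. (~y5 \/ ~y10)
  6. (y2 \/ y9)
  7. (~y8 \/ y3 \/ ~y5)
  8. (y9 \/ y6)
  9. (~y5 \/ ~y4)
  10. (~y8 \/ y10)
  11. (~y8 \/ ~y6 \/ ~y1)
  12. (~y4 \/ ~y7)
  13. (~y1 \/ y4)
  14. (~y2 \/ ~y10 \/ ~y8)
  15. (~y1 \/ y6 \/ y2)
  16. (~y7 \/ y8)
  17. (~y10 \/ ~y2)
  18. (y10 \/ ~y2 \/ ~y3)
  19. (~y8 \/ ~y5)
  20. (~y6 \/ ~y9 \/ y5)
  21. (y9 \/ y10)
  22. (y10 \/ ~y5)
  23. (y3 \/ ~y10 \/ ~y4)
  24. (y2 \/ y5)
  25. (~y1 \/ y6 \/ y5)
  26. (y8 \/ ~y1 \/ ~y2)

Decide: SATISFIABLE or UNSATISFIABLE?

y1 occurs only negated in the remaining clauses — set y1 = False.
y7 occurs only negated in the remaining clauses — set y7 = False.
Branch on y2: take y2 = True.
  then y10 is forced to False.
  then y4 is forced to True.
  then y5 is forced to False.
  then y8 is forced to False.
  then y3 is forced to False.
  then y9 is forced to True.
  then y6 is forced to False.
Every clause has at least one true literal under this assignment.
So y1=False  y2=True  y3=False  y4=True  y5=False  y6=False  y7=False  y8=False  y9=True  y10=False is a satisfying assignment.

SATISFIABLE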